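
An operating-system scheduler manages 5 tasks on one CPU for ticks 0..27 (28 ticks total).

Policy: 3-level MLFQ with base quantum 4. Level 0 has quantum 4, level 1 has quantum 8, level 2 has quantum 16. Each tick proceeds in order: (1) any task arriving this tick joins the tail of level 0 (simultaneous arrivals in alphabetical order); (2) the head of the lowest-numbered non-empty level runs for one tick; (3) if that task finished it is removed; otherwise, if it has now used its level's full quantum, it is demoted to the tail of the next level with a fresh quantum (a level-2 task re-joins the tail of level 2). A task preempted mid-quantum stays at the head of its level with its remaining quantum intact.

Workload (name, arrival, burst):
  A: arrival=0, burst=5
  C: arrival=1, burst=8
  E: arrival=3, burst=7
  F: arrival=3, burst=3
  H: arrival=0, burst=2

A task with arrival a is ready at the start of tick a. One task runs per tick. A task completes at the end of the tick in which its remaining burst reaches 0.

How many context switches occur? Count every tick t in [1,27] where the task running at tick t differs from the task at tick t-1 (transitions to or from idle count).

t=0: L0/L1/L2 = AH/-/- → run A
t=1: L0/L1/L2 = AHC/-/- → run A
t=2: L0/L1/L2 = AHC/-/- → run A
t=3: L0/L1/L2 = AHCEF/-/- → run A
t=4: L0/L1/L2 = HCEF/A/- → run H
t=5: L0/L1/L2 = HCEF/A/- → run H
t=6: L0/L1/L2 = CEF/A/- → run C
t=7: L0/L1/L2 = CEF/A/- → run C
t=8: L0/L1/L2 = CEF/A/- → run C
t=9: L0/L1/L2 = CEF/A/- → run C
t=10: L0/L1/L2 = EF/AC/- → run E
t=11: L0/L1/L2 = EF/AC/- → run E
t=12: L0/L1/L2 = EF/AC/- → run E
t=13: L0/L1/L2 = EF/AC/- → run E
t=14: L0/L1/L2 = F/ACE/- → run F
t=15: L0/L1/L2 = F/ACE/- → run F
t=16: L0/L1/L2 = F/ACE/- → run F
t=17: L0/L1/L2 = -/ACE/- → run A
t=18: L0/L1/L2 = -/CE/- → run C
t=19: L0/L1/L2 = -/CE/- → run C
t=20: L0/L1/L2 = -/CE/- → run C
t=21: L0/L1/L2 = -/CE/- → run C
t=22: L0/L1/L2 = -/E/- → run E
t=23: L0/L1/L2 = -/E/- → run E
t=24: L0/L1/L2 = -/E/- → run E
t=25: (idle)
t=26: (idle)
t=27: (idle)

context switches = 8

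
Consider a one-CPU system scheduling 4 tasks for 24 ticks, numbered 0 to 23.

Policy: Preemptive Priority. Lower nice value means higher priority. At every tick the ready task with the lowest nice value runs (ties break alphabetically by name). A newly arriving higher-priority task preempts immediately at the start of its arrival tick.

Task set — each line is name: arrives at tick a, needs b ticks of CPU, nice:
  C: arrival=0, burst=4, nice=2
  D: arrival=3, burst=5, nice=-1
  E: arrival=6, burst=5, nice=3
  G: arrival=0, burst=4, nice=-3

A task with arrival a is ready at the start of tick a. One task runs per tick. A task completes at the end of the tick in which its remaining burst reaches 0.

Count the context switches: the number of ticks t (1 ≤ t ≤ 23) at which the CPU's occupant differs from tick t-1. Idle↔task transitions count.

context switches = 4

t=0: ready={C,G} → run G
t=1: ready={C,G} → run G
t=2: ready={C,G} → run G
t=3: ready={C,D,G} → run G
t=4: ready={C,D} → run D
t=5: ready={C,D} → run D
t=6: ready={C,D,E} → run D
t=7: ready={C,D,E} → run D
t=8: ready={C,D,E} → run D
t=9: ready={C,E} → run C
t=10: ready={C,E} → run C
t=11: ready={C,E} → run C
t=12: ready={C,E} → run C
t=13: ready={E} → run E
t=14: ready={E} → run E
t=15: ready={E} → run E
t=16: ready={E} → run E
t=17: ready={E} → run E
t=18: (idle)
t=19: (idle)
t=20: (idle)
t=21: (idle)
t=22: (idle)
t=23: (idle)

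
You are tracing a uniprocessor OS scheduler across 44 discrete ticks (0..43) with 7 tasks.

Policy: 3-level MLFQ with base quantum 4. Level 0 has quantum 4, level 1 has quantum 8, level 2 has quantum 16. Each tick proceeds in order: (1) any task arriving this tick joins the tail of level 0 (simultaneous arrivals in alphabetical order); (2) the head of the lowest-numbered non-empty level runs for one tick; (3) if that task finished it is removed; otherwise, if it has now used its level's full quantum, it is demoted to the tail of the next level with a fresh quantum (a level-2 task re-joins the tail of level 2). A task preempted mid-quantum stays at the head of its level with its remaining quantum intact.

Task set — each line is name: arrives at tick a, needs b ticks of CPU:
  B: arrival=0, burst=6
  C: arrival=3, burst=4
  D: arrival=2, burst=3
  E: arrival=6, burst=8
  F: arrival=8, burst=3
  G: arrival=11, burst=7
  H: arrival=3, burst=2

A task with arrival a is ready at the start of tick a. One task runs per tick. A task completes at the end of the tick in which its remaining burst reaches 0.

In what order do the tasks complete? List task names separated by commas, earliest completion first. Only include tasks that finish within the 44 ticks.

completion order = D, C, H, F, B, E, G

t=0: L0/L1/L2 = B/-/- → run B
t=1: L0/L1/L2 = B/-/- → run B
t=2: L0/L1/L2 = BD/-/- → run B
t=3: L0/L1/L2 = BDCH/-/- → run B
t=4: L0/L1/L2 = DCH/B/- → run D
t=5: L0/L1/L2 = DCH/B/- → run D
t=6: L0/L1/L2 = DCHE/B/- → run D
t=7: L0/L1/L2 = CHE/B/- → run C
t=8: L0/L1/L2 = CHEF/B/- → run C
t=9: L0/L1/L2 = CHEF/B/- → run C
t=10: L0/L1/L2 = CHEF/B/- → run C
t=11: L0/L1/L2 = HEFG/B/- → run H
t=12: L0/L1/L2 = HEFG/B/- → run H
t=13: L0/L1/L2 = EFG/B/- → run E
t=14: L0/L1/L2 = EFG/B/- → run E
t=15: L0/L1/L2 = EFG/B/- → run E
t=16: L0/L1/L2 = EFG/B/- → run E
t=17: L0/L1/L2 = FG/BE/- → run F
t=18: L0/L1/L2 = FG/BE/- → run F
t=19: L0/L1/L2 = FG/BE/- → run F
t=20: L0/L1/L2 = G/BE/- → run G
t=21: L0/L1/L2 = G/BE/- → run G
t=22: L0/L1/L2 = G/BE/- → run G
t=23: L0/L1/L2 = G/BE/- → run G
t=24: L0/L1/L2 = -/BEG/- → run B
t=25: L0/L1/L2 = -/BEG/- → run B
t=26: L0/L1/L2 = -/EG/- → run E
t=27: L0/L1/L2 = -/EG/- → run E
t=28: L0/L1/L2 = -/EG/- → run E
t=29: L0/L1/L2 = -/EG/- → run E
t=30: L0/L1/L2 = -/G/- → run G
t=31: L0/L1/L2 = -/G/- → run G
t=32: L0/L1/L2 = -/G/- → run G
t=33: (idle)
t=34: (idle)
t=35: (idle)
t=36: (idle)
t=37: (idle)
t=38: (idle)
t=39: (idle)
t=40: (idle)
t=41: (idle)
t=42: (idle)
t=43: (idle)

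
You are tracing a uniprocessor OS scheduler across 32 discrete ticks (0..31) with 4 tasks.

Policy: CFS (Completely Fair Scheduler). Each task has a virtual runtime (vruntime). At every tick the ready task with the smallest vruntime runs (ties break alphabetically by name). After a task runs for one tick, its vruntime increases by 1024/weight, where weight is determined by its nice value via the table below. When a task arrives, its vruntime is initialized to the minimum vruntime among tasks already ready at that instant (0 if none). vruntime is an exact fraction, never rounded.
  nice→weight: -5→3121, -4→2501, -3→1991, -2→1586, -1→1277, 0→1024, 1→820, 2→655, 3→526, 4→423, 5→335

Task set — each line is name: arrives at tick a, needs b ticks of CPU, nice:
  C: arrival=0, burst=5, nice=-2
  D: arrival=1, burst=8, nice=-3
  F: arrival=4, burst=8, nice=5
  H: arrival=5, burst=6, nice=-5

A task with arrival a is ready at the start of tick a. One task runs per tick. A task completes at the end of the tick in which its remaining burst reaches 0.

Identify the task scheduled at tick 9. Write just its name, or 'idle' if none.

t=0: vr[C=0] → run C
t=1: vr[C=512/793 D=512/793] → run C
t=2: vr[C=1024/793 D=512/793] → run D
t=3: vr[C=1024/793 D=1831424/1578863] → run D
t=4: vr[C=1024/793 D=2643456/1578863 F=1024/793] → run C
t=5: vr[C=1536/793 D=2643456/1578863 F=1024/793 H=1024/793] → run F
t=6: vr[C=1536/793 D=2643456/1578863 F=1155072/265655 H=1024/793] → run H
t=7: vr[C=1536/793 D=2643456/1578863 F=1155072/265655 H=4007936/2474953] → run H
t=8: vr[C=1536/793 D=2643456/1578863 F=1155072/265655 H=4819968/2474953] → run D
t=9: vr[C=1536/793 D=3455488/1578863 F=1155072/265655 H=4819968/2474953] → run C
t=10: vr[C=2048/793 D=3455488/1578863 F=1155072/265655 H=4819968/2474953] → run H
t=11: vr[C=2048/793 D=3455488/1578863 F=1155072/265655 H=5632000/2474953] → run D
t=12: vr[C=2048/793 D=4267520/1578863 F=1155072/265655 H=5632000/2474953] → run H
t=13: vr[C=2048/793 D=4267520/1578863 F=1155072/265655 H=6444032/2474953] → run C
t=14: vr[D=4267520/1578863 F=1155072/265655 H=6444032/2474953] → run H
t=15: vr[D=4267520/1578863 F=1155072/265655 H=7256064/2474953] → run D
t=16: vr[D=5079552/1578863 F=1155072/265655 H=7256064/2474953] → run H
t=17: vr[D=5079552/1578863 F=1155072/265655] → run D
t=18: vr[D=5891584/1578863 F=1155072/265655] → run D
t=19: vr[D=6703616/1578863 F=1155072/265655] → run D
t=20: vr[F=1155072/265655] → run F
t=21: vr[F=1967104/265655] → run F
t=22: vr[F=2779136/265655] → run F
t=23: vr[F=3591168/265655] → run F
t=24: vr[F=880640/53131] → run F
t=25: vr[F=5215232/265655] → run F
t=26: vr[F=6027264/265655] → run F
t=27: (idle)
t=28: (idle)
t=29: (idle)
t=30: (idle)
t=31: (idle)

running at tick 9 = C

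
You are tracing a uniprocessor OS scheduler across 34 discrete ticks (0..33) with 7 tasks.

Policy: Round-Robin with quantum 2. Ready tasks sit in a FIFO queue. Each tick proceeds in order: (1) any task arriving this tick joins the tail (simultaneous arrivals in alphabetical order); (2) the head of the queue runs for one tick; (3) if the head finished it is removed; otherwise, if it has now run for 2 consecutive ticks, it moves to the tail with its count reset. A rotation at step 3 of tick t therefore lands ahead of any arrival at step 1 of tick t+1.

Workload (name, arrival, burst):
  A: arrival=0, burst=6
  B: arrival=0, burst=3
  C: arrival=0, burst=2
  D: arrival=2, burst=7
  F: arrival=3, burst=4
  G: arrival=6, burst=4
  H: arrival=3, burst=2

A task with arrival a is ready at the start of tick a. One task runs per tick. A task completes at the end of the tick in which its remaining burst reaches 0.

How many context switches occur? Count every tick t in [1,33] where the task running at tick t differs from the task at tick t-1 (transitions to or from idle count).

t=0: queue=[A,B,C] q_used=0 → run A
t=1: queue=[A,B,C] q_used=1 → run A
t=2: queue=[B,C,A,D] q_used=0 → run B
t=3: queue=[B,C,A,D,F,H] q_used=1 → run B
t=4: queue=[C,A,D,F,H,B] q_used=0 → run C
t=5: queue=[C,A,D,F,H,B] q_used=1 → run C
t=6: queue=[A,D,F,H,B,G] q_used=0 → run A
t=7: queue=[A,D,F,H,B,G] q_used=1 → run A
t=8: queue=[D,F,H,B,G,A] q_used=0 → run D
t=9: queue=[D,F,H,B,G,A] q_used=1 → run D
t=10: queue=[F,H,B,G,A,D] q_used=0 → run F
t=11: queue=[F,H,B,G,A,D] q_used=1 → run F
t=12: queue=[H,B,G,A,D,F] q_used=0 → run H
t=13: queue=[H,B,G,A,D,F] q_used=1 → run H
t=14: queue=[B,G,A,D,F] q_used=0 → run B
t=15: queue=[G,A,D,F] q_used=0 → run G
t=16: queue=[G,A,D,F] q_used=1 → run G
t=17: queue=[A,D,F,G] q_used=0 → run A
t=18: queue=[A,D,F,G] q_used=1 → run A
t=19: queue=[D,F,G] q_used=0 → run D
t=20: queue=[D,F,G] q_used=1 → run D
t=21: queue=[F,G,D] q_used=0 → run F
t=22: queue=[F,G,D] q_used=1 → run F
t=23: queue=[G,D] q_used=0 → run G
t=24: queue=[G,D] q_used=1 → run G
t=25: queue=[D] q_used=0 → run D
t=26: queue=[D] q_used=1 → run D
t=27: queue=[D] q_used=0 → run D
t=28: (idle)
t=29: (idle)
t=30: (idle)
t=31: (idle)
t=32: (idle)
t=33: (idle)

context switches = 14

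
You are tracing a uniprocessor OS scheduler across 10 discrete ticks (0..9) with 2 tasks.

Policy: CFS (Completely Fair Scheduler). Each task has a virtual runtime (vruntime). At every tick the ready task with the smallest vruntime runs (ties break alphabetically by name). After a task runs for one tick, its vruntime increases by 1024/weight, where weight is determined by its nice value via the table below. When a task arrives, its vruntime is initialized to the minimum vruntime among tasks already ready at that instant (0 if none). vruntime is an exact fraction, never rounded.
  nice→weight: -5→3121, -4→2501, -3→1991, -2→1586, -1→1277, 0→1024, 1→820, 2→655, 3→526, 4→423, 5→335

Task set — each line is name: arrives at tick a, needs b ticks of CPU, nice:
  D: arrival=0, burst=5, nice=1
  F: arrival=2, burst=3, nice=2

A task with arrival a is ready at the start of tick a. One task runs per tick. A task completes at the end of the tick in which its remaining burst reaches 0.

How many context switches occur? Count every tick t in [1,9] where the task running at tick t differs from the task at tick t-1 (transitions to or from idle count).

context switches = 6

t=0: vr[D=0] → run D
t=1: vr[D=256/205] → run D
t=2: vr[D=512/205 F=512/205] → run D
t=3: vr[D=768/205 F=512/205] → run F
t=4: vr[D=768/205 F=109056/26855] → run D
t=5: vr[D=1024/205 F=109056/26855] → run F
t=6: vr[D=1024/205 F=30208/5371] → run D
t=7: vr[F=30208/5371] → run F
t=8: (idle)
t=9: (idle)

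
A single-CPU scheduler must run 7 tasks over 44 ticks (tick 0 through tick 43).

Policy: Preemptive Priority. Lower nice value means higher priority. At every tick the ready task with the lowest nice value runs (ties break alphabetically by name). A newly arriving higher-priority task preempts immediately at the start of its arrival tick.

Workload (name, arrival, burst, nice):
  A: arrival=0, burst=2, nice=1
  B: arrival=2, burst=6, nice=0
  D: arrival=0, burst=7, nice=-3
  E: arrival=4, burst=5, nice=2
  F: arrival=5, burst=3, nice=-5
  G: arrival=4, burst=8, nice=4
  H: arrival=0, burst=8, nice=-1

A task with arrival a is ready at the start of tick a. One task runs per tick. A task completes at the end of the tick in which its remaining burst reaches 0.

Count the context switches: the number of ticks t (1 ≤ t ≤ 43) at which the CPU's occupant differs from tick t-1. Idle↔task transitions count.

t=0: ready={A,D,H} → run D
t=1: ready={A,D,H} → run D
t=2: ready={A,B,D,H} → run D
t=3: ready={A,B,D,H} → run D
t=4: ready={A,B,D,E,G,H} → run D
t=5: ready={A,B,D,E,F,G,H} → run F
t=6: ready={A,B,D,E,F,G,H} → run F
t=7: ready={A,B,D,E,F,G,H} → run F
t=8: ready={A,B,D,E,G,H} → run D
t=9: ready={A,B,D,E,G,H} → run D
t=10: ready={A,B,E,G,H} → run H
t=11: ready={A,B,E,G,H} → run H
t=12: ready={A,B,E,G,H} → run H
t=13: ready={A,B,E,G,H} → run H
t=14: ready={A,B,E,G,H} → run H
t=15: ready={A,B,E,G,H} → run H
t=16: ready={A,B,E,G,H} → run H
t=17: ready={A,B,E,G,H} → run H
t=18: ready={A,B,E,G} → run B
t=19: ready={A,B,E,G} → run B
t=20: ready={A,B,E,G} → run B
t=21: ready={A,B,E,G} → run B
t=22: ready={A,B,E,G} → run B
t=23: ready={A,B,E,G} → run B
t=24: ready={A,E,G} → run A
t=25: ready={A,E,G} → run A
t=26: ready={E,G} → run E
t=27: ready={E,G} → run E
t=28: ready={E,G} → run E
t=29: ready={E,G} → run E
t=30: ready={E,G} → run E
t=31: ready={G} → run G
t=32: ready={G} → run G
t=33: ready={G} → run G
t=34: ready={G} → run G
t=35: ready={G} → run G
t=36: ready={G} → run G
t=37: ready={G} → run G
t=38: ready={G} → run G
t=39: (idle)
t=40: (idle)
t=41: (idle)
t=42: (idle)
t=43: (idle)

context switches = 8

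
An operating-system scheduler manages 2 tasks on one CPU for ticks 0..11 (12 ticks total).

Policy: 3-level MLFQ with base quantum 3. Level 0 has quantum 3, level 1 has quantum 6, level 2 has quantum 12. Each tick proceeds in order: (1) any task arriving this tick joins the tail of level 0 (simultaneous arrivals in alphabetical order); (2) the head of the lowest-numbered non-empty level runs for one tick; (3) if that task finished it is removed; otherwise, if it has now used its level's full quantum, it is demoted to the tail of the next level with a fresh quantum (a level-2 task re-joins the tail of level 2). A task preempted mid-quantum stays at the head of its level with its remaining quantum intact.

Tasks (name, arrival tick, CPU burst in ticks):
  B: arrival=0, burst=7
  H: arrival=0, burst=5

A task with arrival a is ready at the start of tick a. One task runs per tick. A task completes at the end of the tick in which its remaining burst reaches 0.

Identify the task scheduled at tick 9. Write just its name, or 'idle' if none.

running at tick 9 = B

t=0: L0/L1/L2 = BH/-/- → run B
t=1: L0/L1/L2 = BH/-/- → run B
t=2: L0/L1/L2 = BH/-/- → run B
t=3: L0/L1/L2 = H/B/- → run H
t=4: L0/L1/L2 = H/B/- → run H
t=5: L0/L1/L2 = H/B/- → run H
t=6: L0/L1/L2 = -/BH/- → run B
t=7: L0/L1/L2 = -/BH/- → run B
t=8: L0/L1/L2 = -/BH/- → run B
t=9: L0/L1/L2 = -/BH/- → run B
t=10: L0/L1/L2 = -/H/- → run H
t=11: L0/L1/L2 = -/H/- → run H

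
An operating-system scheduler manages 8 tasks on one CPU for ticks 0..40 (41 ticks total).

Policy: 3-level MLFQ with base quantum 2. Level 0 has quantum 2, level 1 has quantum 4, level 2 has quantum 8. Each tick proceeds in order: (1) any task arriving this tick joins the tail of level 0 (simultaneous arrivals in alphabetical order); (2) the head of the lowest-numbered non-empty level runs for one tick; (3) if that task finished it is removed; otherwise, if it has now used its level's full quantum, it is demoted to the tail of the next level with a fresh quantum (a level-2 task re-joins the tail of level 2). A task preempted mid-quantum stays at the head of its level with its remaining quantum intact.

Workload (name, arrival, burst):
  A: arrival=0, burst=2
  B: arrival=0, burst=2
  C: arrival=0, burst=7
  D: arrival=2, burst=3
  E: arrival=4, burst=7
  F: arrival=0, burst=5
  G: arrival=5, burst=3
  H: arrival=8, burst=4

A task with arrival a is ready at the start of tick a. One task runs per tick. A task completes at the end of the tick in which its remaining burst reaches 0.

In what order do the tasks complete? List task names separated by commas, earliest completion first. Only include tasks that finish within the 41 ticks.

t=0: L0/L1/L2 = ABCF/-/- → run A
t=1: L0/L1/L2 = ABCF/-/- → run A
t=2: L0/L1/L2 = BCFD/-/- → run B
t=3: L0/L1/L2 = BCFD/-/- → run B
t=4: L0/L1/L2 = CFDE/-/- → run C
t=5: L0/L1/L2 = CFDEG/-/- → run C
t=6: L0/L1/L2 = FDEG/C/- → run F
t=7: L0/L1/L2 = FDEG/C/- → run F
t=8: L0/L1/L2 = DEGH/CF/- → run D
t=9: L0/L1/L2 = DEGH/CF/- → run D
t=10: L0/L1/L2 = EGH/CFD/- → run E
t=11: L0/L1/L2 = EGH/CFD/- → run E
t=12: L0/L1/L2 = GH/CFDE/- → run G
t=13: L0/L1/L2 = GH/CFDE/- → run G
t=14: L0/L1/L2 = H/CFDEG/- → run H
t=15: L0/L1/L2 = H/CFDEG/- → run H
t=16: L0/L1/L2 = -/CFDEGH/- → run C
t=17: L0/L1/L2 = -/CFDEGH/- → run C
t=18: L0/L1/L2 = -/CFDEGH/- → run C
t=19: L0/L1/L2 = -/CFDEGH/- → run C
t=20: L0/L1/L2 = -/FDEGH/C → run F
t=21: L0/L1/L2 = -/FDEGH/C → run F
t=22: L0/L1/L2 = -/FDEGH/C → run F
t=23: L0/L1/L2 = -/DEGH/C → run D
t=24: L0/L1/L2 = -/EGH/C → run E
t=25: L0/L1/L2 = -/EGH/C → run E
t=26: L0/L1/L2 = -/EGH/C → run E
t=27: L0/L1/L2 = -/EGH/C → run E
t=28: L0/L1/L2 = -/GH/CE → run G
t=29: L0/L1/L2 = -/H/CE → run H
t=30: L0/L1/L2 = -/H/CE → run H
t=31: L0/L1/L2 = -/-/CE → run C
t=32: L0/L1/L2 = -/-/E → run E
t=33: (idle)
t=34: (idle)
t=35: (idle)
t=36: (idle)
t=37: (idle)
t=38: (idle)
t=39: (idle)
t=40: (idle)

completion order = A, B, F, D, G, H, C, E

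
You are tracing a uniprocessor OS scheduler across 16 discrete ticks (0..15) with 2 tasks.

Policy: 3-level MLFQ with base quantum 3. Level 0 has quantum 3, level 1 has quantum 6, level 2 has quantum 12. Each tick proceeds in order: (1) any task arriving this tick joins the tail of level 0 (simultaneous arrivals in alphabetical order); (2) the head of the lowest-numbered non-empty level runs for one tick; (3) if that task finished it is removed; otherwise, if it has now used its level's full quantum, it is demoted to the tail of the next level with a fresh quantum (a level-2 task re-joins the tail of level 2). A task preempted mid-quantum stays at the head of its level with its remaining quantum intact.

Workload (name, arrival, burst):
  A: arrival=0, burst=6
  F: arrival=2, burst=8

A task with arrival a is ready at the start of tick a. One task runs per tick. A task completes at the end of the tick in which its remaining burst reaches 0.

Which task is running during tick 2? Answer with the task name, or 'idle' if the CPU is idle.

t=0: L0/L1/L2 = A/-/- → run A
t=1: L0/L1/L2 = A/-/- → run A
t=2: L0/L1/L2 = AF/-/- → run A
t=3: L0/L1/L2 = F/A/- → run F
t=4: L0/L1/L2 = F/A/- → run F
t=5: L0/L1/L2 = F/A/- → run F
t=6: L0/L1/L2 = -/AF/- → run A
t=7: L0/L1/L2 = -/AF/- → run A
t=8: L0/L1/L2 = -/AF/- → run A
t=9: L0/L1/L2 = -/F/- → run F
t=10: L0/L1/L2 = -/F/- → run F
t=11: L0/L1/L2 = -/F/- → run F
t=12: L0/L1/L2 = -/F/- → run F
t=13: L0/L1/L2 = -/F/- → run F
t=14: (idle)
t=15: (idle)

running at tick 2 = A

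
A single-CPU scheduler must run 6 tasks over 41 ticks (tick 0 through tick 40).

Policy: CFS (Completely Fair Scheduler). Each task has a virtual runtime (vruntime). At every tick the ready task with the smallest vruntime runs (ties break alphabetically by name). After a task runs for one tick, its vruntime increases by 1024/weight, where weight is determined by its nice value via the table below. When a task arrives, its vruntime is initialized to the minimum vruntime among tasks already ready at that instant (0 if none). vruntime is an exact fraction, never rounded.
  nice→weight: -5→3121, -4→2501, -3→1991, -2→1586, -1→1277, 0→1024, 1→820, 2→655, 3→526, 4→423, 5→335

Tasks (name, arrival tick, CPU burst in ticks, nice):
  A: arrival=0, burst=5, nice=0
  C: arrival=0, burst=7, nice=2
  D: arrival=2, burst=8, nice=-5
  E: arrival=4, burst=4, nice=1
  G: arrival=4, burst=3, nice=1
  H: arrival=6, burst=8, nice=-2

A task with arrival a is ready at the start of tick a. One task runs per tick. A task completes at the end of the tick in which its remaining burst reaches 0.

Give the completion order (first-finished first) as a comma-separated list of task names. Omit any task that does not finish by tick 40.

t=0: vr[A=0 C=0] → run A
t=1: vr[A=1 C=0] → run C
t=2: vr[A=1 C=1024/655 D=1] → run A
t=3: vr[A=2 C=1024/655 D=1] → run D
t=4: vr[A=2 C=1024/655 D=4145/3121 E=4145/3121 G=4145/3121] → run D
t=5: vr[A=2 C=1024/655 D=5169/3121 E=4145/3121 G=4145/3121] → run E
t=6: vr[A=2 C=1024/655 D=5169/3121 E=1648701/639805 G=4145/3121 H=4145/3121] → run G
t=7: vr[A=2 C=1024/655 D=5169/3121 E=1648701/639805 G=1648701/639805 H=4145/3121] → run H
t=8: vr[A=2 C=1024/655 D=5169/3121 E=1648701/639805 G=1648701/639805 H=4884937/2474953] → run C
t=9: vr[A=2 C=2048/655 D=5169/3121 E=1648701/639805 G=1648701/639805 H=4884937/2474953] → run D
t=10: vr[A=2 C=2048/655 D=6193/3121 E=1648701/639805 G=1648701/639805 H=4884937/2474953] → run H
t=11: vr[A=2 C=2048/655 D=6193/3121 E=1648701/639805 G=1648701/639805 H=6482889/2474953] → run D
t=12: vr[A=2 C=2048/655 D=7217/3121 E=1648701/639805 G=1648701/639805 H=6482889/2474953] → run A
t=13: vr[A=3 C=2048/655 D=7217/3121 E=1648701/639805 G=1648701/639805 H=6482889/2474953] → run D
t=14: vr[A=3 C=2048/655 D=8241/3121 E=1648701/639805 G=1648701/639805 H=6482889/2474953] → run E
t=15: vr[A=3 C=2048/655 D=8241/3121 E=2447677/639805 G=1648701/639805 H=6482889/2474953] → run G
t=16: vr[A=3 C=2048/655 D=8241/3121 E=2447677/639805 G=2447677/639805 H=6482889/2474953] → run H
t=17: vr[A=3 C=2048/655 D=8241/3121 E=2447677/639805 G=2447677/639805 H=8080841/2474953] → run D
t=18: vr[A=3 C=2048/655 D=9265/3121 E=2447677/639805 G=2447677/639805 H=8080841/2474953] → run D
t=19: vr[A=3 C=2048/655 D=10289/3121 E=2447677/639805 G=2447677/639805 H=8080841/2474953] → run A
t=20: vr[A=4 C=2048/655 D=10289/3121 E=2447677/639805 G=2447677/639805 H=8080841/2474953] → run C
t=21: vr[A=4 C=3072/655 D=10289/3121 E=2447677/639805 G=2447677/639805 H=8080841/2474953] → run H
t=22: vr[A=4 C=3072/655 D=10289/3121 E=2447677/639805 G=2447677/639805 H=9678793/2474953] → run D
t=23: vr[A=4 C=3072/655 E=2447677/639805 G=2447677/639805 H=9678793/2474953] → run E
t=24: vr[A=4 C=3072/655 E=3246653/639805 G=2447677/639805 H=9678793/2474953] → run G
t=25: vr[A=4 C=3072/655 E=3246653/639805 H=9678793/2474953] → run H
t=26: vr[A=4 C=3072/655 E=3246653/639805 H=11276745/2474953] → run A
t=27: vr[C=3072/655 E=3246653/639805 H=11276745/2474953] → run H
t=28: vr[C=3072/655 E=3246653/639805 H=12874697/2474953] → run C
t=29: vr[C=4096/655 E=3246653/639805 H=12874697/2474953] → run E
t=30: vr[C=4096/655 H=12874697/2474953] → run H
t=31: vr[C=4096/655 H=14472649/2474953] → run H
t=32: vr[C=4096/655] → run C
t=33: vr[C=1024/131] → run C
t=34: vr[C=6144/655] → run C
t=35: (idle)
t=36: (idle)
t=37: (idle)
t=38: (idle)
t=39: (idle)
t=40: (idle)

completion order = D, G, A, E, H, C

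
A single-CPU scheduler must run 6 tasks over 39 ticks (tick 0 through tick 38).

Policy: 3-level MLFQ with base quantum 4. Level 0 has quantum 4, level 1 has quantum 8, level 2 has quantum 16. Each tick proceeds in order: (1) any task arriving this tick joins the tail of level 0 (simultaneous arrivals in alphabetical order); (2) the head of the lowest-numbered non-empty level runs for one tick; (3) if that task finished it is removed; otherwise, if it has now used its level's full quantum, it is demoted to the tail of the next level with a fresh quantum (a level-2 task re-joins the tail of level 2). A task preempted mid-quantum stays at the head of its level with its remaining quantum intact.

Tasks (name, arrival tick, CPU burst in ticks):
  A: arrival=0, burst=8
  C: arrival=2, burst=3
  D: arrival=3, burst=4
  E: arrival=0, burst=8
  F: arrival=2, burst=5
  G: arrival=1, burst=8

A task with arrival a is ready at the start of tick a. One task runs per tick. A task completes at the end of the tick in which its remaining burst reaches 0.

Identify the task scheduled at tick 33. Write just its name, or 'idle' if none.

t=0: L0/L1/L2 = AE/-/- → run A
t=1: L0/L1/L2 = AEG/-/- → run A
t=2: L0/L1/L2 = AEGCF/-/- → run A
t=3: L0/L1/L2 = AEGCFD/-/- → run A
t=4: L0/L1/L2 = EGCFD/A/- → run E
t=5: L0/L1/L2 = EGCFD/A/- → run E
t=6: L0/L1/L2 = EGCFD/A/- → run E
t=7: L0/L1/L2 = EGCFD/A/- → run E
t=8: L0/L1/L2 = GCFD/AE/- → run G
t=9: L0/L1/L2 = GCFD/AE/- → run G
t=10: L0/L1/L2 = GCFD/AE/- → run G
t=11: L0/L1/L2 = GCFD/AE/- → run G
t=12: L0/L1/L2 = CFD/AEG/- → run C
t=13: L0/L1/L2 = CFD/AEG/- → run C
t=14: L0/L1/L2 = CFD/AEG/- → run C
t=15: L0/L1/L2 = FD/AEG/- → run F
t=16: L0/L1/L2 = FD/AEG/- → run F
t=17: L0/L1/L2 = FD/AEG/- → run F
t=18: L0/L1/L2 = FD/AEG/- → run F
t=19: L0/L1/L2 = D/AEGF/- → run D
t=20: L0/L1/L2 = D/AEGF/- → run D
t=21: L0/L1/L2 = D/AEGF/- → run D
t=22: L0/L1/L2 = D/AEGF/- → run D
t=23: L0/L1/L2 = -/AEGF/- → run A
t=24: L0/L1/L2 = -/AEGF/- → run A
t=25: L0/L1/L2 = -/AEGF/- → run A
t=26: L0/L1/L2 = -/AEGF/- → run A
t=27: L0/L1/L2 = -/EGF/- → run E
t=28: L0/L1/L2 = -/EGF/- → run E
t=29: L0/L1/L2 = -/EGF/- → run E
t=30: L0/L1/L2 = -/EGF/- → run E
t=31: L0/L1/L2 = -/GF/- → run G
t=32: L0/L1/L2 = -/GF/- → run G
t=33: L0/L1/L2 = -/GF/- → run G
t=34: L0/L1/L2 = -/GF/- → run G
t=35: L0/L1/L2 = -/F/- → run F
t=36: (idle)
t=37: (idle)
t=38: (idle)

running at tick 33 = G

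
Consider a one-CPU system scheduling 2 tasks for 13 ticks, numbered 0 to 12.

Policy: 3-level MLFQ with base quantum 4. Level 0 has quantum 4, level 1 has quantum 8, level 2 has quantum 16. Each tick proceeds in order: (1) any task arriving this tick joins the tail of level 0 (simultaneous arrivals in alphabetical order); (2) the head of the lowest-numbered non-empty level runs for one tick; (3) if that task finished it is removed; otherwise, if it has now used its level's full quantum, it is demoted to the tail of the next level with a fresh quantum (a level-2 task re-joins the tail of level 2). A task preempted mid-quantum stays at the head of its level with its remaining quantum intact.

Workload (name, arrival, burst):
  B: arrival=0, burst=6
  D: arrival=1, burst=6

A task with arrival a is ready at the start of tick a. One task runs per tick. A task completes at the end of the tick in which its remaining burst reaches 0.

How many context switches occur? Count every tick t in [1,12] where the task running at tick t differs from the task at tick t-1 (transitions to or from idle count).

context switches = 4

t=0: L0/L1/L2 = B/-/- → run B
t=1: L0/L1/L2 = BD/-/- → run B
t=2: L0/L1/L2 = BD/-/- → run B
t=3: L0/L1/L2 = BD/-/- → run B
t=4: L0/L1/L2 = D/B/- → run D
t=5: L0/L1/L2 = D/B/- → run D
t=6: L0/L1/L2 = D/B/- → run D
t=7: L0/L1/L2 = D/B/- → run D
t=8: L0/L1/L2 = -/BD/- → run B
t=9: L0/L1/L2 = -/BD/- → run B
t=10: L0/L1/L2 = -/D/- → run D
t=11: L0/L1/L2 = -/D/- → run D
t=12: (idle)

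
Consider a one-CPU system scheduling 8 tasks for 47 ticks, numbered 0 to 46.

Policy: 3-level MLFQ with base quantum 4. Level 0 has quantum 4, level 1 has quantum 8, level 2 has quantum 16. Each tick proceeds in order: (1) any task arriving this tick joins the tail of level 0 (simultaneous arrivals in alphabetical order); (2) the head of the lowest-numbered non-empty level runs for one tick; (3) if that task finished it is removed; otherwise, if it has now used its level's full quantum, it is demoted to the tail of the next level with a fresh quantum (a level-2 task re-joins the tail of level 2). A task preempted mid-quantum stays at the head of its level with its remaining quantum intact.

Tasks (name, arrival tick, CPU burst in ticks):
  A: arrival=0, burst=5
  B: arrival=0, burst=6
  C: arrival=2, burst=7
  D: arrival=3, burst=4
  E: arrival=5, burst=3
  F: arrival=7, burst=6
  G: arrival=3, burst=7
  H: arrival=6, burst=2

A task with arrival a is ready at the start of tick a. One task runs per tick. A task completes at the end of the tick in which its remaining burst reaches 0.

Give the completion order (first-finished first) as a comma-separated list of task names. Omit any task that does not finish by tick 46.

completion order = D, E, H, A, B, C, G, F

t=0: L0/L1/L2 = AB/-/- → run A
t=1: L0/L1/L2 = AB/-/- → run A
t=2: L0/L1/L2 = ABC/-/- → run A
t=3: L0/L1/L2 = ABCDG/-/- → run A
t=4: L0/L1/L2 = BCDG/A/- → run B
t=5: L0/L1/L2 = BCDGE/A/- → run B
t=6: L0/L1/L2 = BCDGEH/A/- → run B
t=7: L0/L1/L2 = BCDGEHF/A/- → run B
t=8: L0/L1/L2 = CDGEHF/AB/- → run C
t=9: L0/L1/L2 = CDGEHF/AB/- → run C
t=10: L0/L1/L2 = CDGEHF/AB/- → run C
t=11: L0/L1/L2 = CDGEHF/AB/- → run C
t=12: L0/L1/L2 = DGEHF/ABC/- → run D
t=13: L0/L1/L2 = DGEHF/ABC/- → run D
t=14: L0/L1/L2 = DGEHF/ABC/- → run D
t=15: L0/L1/L2 = DGEHF/ABC/- → run D
t=16: L0/L1/L2 = GEHF/ABC/- → run G
t=17: L0/L1/L2 = GEHF/ABC/- → run G
t=18: L0/L1/L2 = GEHF/ABC/- → run G
t=19: L0/L1/L2 = GEHF/ABC/- → run G
t=20: L0/L1/L2 = EHF/ABCG/- → run E
t=21: L0/L1/L2 = EHF/ABCG/- → run E
t=22: L0/L1/L2 = EHF/ABCG/- → run E
t=23: L0/L1/L2 = HF/ABCG/- → run H
t=24: L0/L1/L2 = HF/ABCG/- → run H
t=25: L0/L1/L2 = F/ABCG/- → run F
t=26: L0/L1/L2 = F/ABCG/- → run F
t=27: L0/L1/L2 = F/ABCG/- → run F
t=28: L0/L1/L2 = F/ABCG/- → run F
t=29: L0/L1/L2 = -/ABCGF/- → run A
t=30: L0/L1/L2 = -/BCGF/- → run B
t=31: L0/L1/L2 = -/BCGF/- → run B
t=32: L0/L1/L2 = -/CGF/- → run C
t=33: L0/L1/L2 = -/CGF/- → run C
t=34: L0/L1/L2 = -/CGF/- → run C
t=35: L0/L1/L2 = -/GF/- → run G
t=36: L0/L1/L2 = -/GF/- → run G
t=37: L0/L1/L2 = -/GF/- → run G
t=38: L0/L1/L2 = -/F/- → run F
t=39: L0/L1/L2 = -/F/- → run F
t=40: (idle)
t=41: (idle)
t=42: (idle)
t=43: (idle)
t=44: (idle)
t=45: (idle)
t=46: (idle)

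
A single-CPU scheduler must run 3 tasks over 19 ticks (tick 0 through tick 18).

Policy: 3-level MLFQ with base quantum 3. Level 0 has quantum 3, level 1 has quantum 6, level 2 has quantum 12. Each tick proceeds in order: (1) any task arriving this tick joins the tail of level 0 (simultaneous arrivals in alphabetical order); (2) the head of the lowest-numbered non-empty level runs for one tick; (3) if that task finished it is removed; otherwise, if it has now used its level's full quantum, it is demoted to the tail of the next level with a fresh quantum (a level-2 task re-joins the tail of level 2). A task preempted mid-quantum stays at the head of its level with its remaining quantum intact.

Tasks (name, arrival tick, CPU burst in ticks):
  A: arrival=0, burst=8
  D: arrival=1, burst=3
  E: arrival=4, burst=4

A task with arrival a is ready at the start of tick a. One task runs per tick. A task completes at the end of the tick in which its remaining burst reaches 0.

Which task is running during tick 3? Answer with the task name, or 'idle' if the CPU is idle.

running at tick 3 = D

t=0: L0/L1/L2 = A/-/- → run A
t=1: L0/L1/L2 = AD/-/- → run A
t=2: L0/L1/L2 = AD/-/- → run A
t=3: L0/L1/L2 = D/A/- → run D
t=4: L0/L1/L2 = DE/A/- → run D
t=5: L0/L1/L2 = DE/A/- → run D
t=6: L0/L1/L2 = E/A/- → run E
t=7: L0/L1/L2 = E/A/- → run E
t=8: L0/L1/L2 = E/A/- → run E
t=9: L0/L1/L2 = -/AE/- → run A
t=10: L0/L1/L2 = -/AE/- → run A
t=11: L0/L1/L2 = -/AE/- → run A
t=12: L0/L1/L2 = -/AE/- → run A
t=13: L0/L1/L2 = -/AE/- → run A
t=14: L0/L1/L2 = -/E/- → run E
t=15: (idle)
t=16: (idle)
t=17: (idle)
t=18: (idle)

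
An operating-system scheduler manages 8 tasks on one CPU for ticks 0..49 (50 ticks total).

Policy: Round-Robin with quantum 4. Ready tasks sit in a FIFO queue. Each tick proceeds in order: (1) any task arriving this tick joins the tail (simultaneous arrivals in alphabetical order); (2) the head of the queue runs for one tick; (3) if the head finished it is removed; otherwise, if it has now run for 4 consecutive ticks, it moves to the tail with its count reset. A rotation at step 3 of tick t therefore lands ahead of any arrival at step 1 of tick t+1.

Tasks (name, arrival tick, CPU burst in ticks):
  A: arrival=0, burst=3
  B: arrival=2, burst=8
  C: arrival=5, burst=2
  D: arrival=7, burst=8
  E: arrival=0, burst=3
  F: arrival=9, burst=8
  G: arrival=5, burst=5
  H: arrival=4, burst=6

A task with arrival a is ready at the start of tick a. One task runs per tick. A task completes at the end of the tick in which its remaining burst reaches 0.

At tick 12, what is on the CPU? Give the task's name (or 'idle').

t=0: queue=[A,E] q_used=0 → run A
t=1: queue=[A,E] q_used=1 → run A
t=2: queue=[A,E,B] q_used=2 → run A
t=3: queue=[E,B] q_used=0 → run E
t=4: queue=[E,B,H] q_used=1 → run E
t=5: queue=[E,B,H,C,G] q_used=2 → run E
t=6: queue=[B,H,C,G] q_used=0 → run B
t=7: queue=[B,H,C,G,D] q_used=1 → run B
t=8: queue=[B,H,C,G,D] q_used=2 → run B
t=9: queue=[B,H,C,G,D,F] q_used=3 → run B
t=10: queue=[H,C,G,D,F,B] q_used=0 → run H
t=11: queue=[H,C,G,D,F,B] q_used=1 → run H
t=12: queue=[H,C,G,D,F,B] q_used=2 → run H
t=13: queue=[H,C,G,D,F,B] q_used=3 → run H
t=14: queue=[C,G,D,F,B,H] q_used=0 → run C
t=15: queue=[C,G,D,F,B,H] q_used=1 → run C
t=16: queue=[G,D,F,B,H] q_used=0 → run G
t=17: queue=[G,D,F,B,H] q_used=1 → run G
t=18: queue=[G,D,F,B,H] q_used=2 → run G
t=19: queue=[G,D,F,B,H] q_used=3 → run G
t=20: queue=[D,F,B,H,G] q_used=0 → run D
t=21: queue=[D,F,B,H,G] q_used=1 → run D
t=22: queue=[D,F,B,H,G] q_used=2 → run D
t=23: queue=[D,F,B,H,G] q_used=3 → run D
t=24: queue=[F,B,H,G,D] q_used=0 → run F
t=25: queue=[F,B,H,G,D] q_used=1 → run F
t=26: queue=[F,B,H,G,D] q_used=2 → run F
t=27: queue=[F,B,H,G,D] q_used=3 → run F
t=28: queue=[B,H,G,D,F] q_used=0 → run B
t=29: queue=[B,H,G,D,F] q_used=1 → run B
t=30: queue=[B,H,G,D,F] q_used=2 → run B
t=31: queue=[B,H,G,D,F] q_used=3 → run B
t=32: queue=[H,G,D,F] q_used=0 → run H
t=33: queue=[H,G,D,F] q_used=1 → run H
t=34: queue=[G,D,F] q_used=0 → run G
t=35: queue=[D,F] q_used=0 → run D
t=36: queue=[D,F] q_used=1 → run D
t=37: queue=[D,F] q_used=2 → run D
t=38: queue=[D,F] q_used=3 → run D
t=39: queue=[F] q_used=0 → run F
t=40: queue=[F] q_used=1 → run F
t=41: queue=[F] q_used=2 → run F
t=42: queue=[F] q_used=3 → run F
t=43: (idle)
t=44: (idle)
t=45: (idle)
t=46: (idle)
t=47: (idle)
t=48: (idle)
t=49: (idle)

running at tick 12 = H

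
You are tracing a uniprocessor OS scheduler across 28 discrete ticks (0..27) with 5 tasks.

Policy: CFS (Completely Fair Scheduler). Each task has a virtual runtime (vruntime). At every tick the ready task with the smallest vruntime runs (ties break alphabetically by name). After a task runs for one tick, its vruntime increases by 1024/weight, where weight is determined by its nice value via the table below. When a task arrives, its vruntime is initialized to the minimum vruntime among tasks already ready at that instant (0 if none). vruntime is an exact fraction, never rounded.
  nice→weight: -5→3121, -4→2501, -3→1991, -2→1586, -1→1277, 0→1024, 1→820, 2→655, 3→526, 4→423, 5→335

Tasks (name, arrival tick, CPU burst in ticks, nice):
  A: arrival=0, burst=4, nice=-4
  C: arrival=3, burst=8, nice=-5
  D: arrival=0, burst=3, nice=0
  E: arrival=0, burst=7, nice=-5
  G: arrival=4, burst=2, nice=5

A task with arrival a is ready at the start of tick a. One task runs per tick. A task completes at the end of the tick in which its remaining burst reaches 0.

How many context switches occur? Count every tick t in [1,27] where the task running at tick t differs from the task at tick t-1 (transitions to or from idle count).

t=0: vr[A=0 D=0 E=0] → run A
t=1: vr[A=1024/2501 D=0 E=0] → run D
t=2: vr[A=1024/2501 D=1 E=0] → run E
t=3: vr[A=1024/2501 C=1024/3121 D=1 E=1024/3121] → run C
t=4: vr[A=1024/2501 C=2048/3121 D=1 E=1024/3121 G=1024/3121] → run E
t=5: vr[A=1024/2501 C=2048/3121 D=1 E=2048/3121 G=1024/3121] → run G
t=6: vr[A=1024/2501 C=2048/3121 D=1 E=2048/3121 G=3538944/1045535] → run A
t=7: vr[A=2048/2501 C=2048/3121 D=1 E=2048/3121 G=3538944/1045535] → run C
t=8: vr[A=2048/2501 C=3072/3121 D=1 E=2048/3121 G=3538944/1045535] → run E
t=9: vr[A=2048/2501 C=3072/3121 D=1 E=3072/3121 G=3538944/1045535] → run A
t=10: vr[A=3072/2501 C=3072/3121 D=1 E=3072/3121 G=3538944/1045535] → run C
t=11: vr[A=3072/2501 C=4096/3121 D=1 E=3072/3121 G=3538944/1045535] → run E
t=12: vr[A=3072/2501 C=4096/3121 D=1 E=4096/3121 G=3538944/1045535] → run D
t=13: vr[A=3072/2501 C=4096/3121 D=2 E=4096/3121 G=3538944/1045535] → run A
t=14: vr[C=4096/3121 D=2 E=4096/3121 G=3538944/1045535] → run C
t=15: vr[C=5120/3121 D=2 E=4096/3121 G=3538944/1045535] → run E
t=16: vr[C=5120/3121 D=2 E=5120/3121 G=3538944/1045535] → run C
t=17: vr[C=6144/3121 D=2 E=5120/3121 G=3538944/1045535] → run E
t=18: vr[C=6144/3121 D=2 E=6144/3121 G=3538944/1045535] → run C
t=19: vr[C=7168/3121 D=2 E=6144/3121 G=3538944/1045535] → run E
t=20: vr[C=7168/3121 D=2 G=3538944/1045535] → run D
t=21: vr[C=7168/3121 G=3538944/1045535] → run C
t=22: vr[C=8192/3121 G=3538944/1045535] → run C
t=23: vr[G=3538944/1045535] → run G
t=24: (idle)
t=25: (idle)
t=26: (idle)
t=27: (idle)

context switches = 23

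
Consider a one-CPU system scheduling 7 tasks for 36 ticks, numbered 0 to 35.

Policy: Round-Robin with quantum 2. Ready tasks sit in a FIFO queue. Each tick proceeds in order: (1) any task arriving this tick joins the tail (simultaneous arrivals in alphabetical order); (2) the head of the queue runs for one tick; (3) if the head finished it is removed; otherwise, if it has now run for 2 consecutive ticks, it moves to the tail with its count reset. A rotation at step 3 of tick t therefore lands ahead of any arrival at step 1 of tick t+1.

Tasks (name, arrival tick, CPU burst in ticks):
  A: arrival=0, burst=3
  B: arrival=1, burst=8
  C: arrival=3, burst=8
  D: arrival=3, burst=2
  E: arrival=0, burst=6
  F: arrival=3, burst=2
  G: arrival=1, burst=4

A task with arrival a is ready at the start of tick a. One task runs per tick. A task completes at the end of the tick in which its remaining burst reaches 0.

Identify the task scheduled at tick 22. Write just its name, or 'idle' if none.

t=0: queue=[A,E] q_used=0 → run A
t=1: queue=[A,E,B,G] q_used=1 → run A
t=2: queue=[E,B,G,A] q_used=0 → run E
t=3: queue=[E,B,G,A,C,D,F] q_used=1 → run E
t=4: queue=[B,G,A,C,D,F,E] q_used=0 → run B
t=5: queue=[B,G,A,C,D,F,E] q_used=1 → run B
t=6: queue=[G,A,C,D,F,E,B] q_used=0 → run G
t=7: queue=[G,A,C,D,F,E,B] q_used=1 → run G
t=8: queue=[A,C,D,F,E,B,G] q_used=0 → run A
t=9: queue=[C,D,F,E,B,G] q_used=0 → run C
t=10: queue=[C,D,F,E,B,G] q_used=1 → run C
t=11: queue=[D,F,E,B,G,C] q_used=0 → run D
t=12: queue=[D,F,E,B,G,C] q_used=1 → run D
t=13: queue=[F,E,B,G,C] q_used=0 → run F
t=14: queue=[F,E,B,G,C] q_used=1 → run F
t=15: queue=[E,B,G,C] q_used=0 → run E
t=16: queue=[E,B,G,C] q_used=1 → run E
t=17: queue=[B,G,C,E] q_used=0 → run B
t=18: queue=[B,G,C,E] q_used=1 → run B
t=19: queue=[G,C,E,B] q_used=0 → run G
t=20: queue=[G,C,E,B] q_used=1 → run G
t=21: queue=[C,E,B] q_used=0 → run C
t=22: queue=[C,E,B] q_used=1 → run C
t=23: queue=[E,B,C] q_used=0 → run E
t=24: queue=[E,B,C] q_used=1 → run E
t=25: queue=[B,C] q_used=0 → run B
t=26: queue=[B,C] q_used=1 → run B
t=27: queue=[C,B] q_used=0 → run C
t=28: queue=[C,B] q_used=1 → run C
t=29: queue=[B,C] q_used=0 → run B
t=30: queue=[B,C] q_used=1 → run B
t=31: queue=[C] q_used=0 → run C
t=32: queue=[C] q_used=1 → run C
t=33: (idle)
t=34: (idle)
t=35: (idle)

running at tick 22 = C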